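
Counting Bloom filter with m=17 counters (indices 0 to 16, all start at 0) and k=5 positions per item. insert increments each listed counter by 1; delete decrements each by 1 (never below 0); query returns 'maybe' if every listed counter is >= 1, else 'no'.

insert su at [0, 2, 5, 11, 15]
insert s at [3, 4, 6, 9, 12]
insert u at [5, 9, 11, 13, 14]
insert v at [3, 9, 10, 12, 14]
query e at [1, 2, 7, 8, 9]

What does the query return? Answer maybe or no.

Answer: no

Derivation:
Step 1: insert su at [0, 2, 5, 11, 15] -> counters=[1,0,1,0,0,1,0,0,0,0,0,1,0,0,0,1,0]
Step 2: insert s at [3, 4, 6, 9, 12] -> counters=[1,0,1,1,1,1,1,0,0,1,0,1,1,0,0,1,0]
Step 3: insert u at [5, 9, 11, 13, 14] -> counters=[1,0,1,1,1,2,1,0,0,2,0,2,1,1,1,1,0]
Step 4: insert v at [3, 9, 10, 12, 14] -> counters=[1,0,1,2,1,2,1,0,0,3,1,2,2,1,2,1,0]
Query e: check counters[1]=0 counters[2]=1 counters[7]=0 counters[8]=0 counters[9]=3 -> no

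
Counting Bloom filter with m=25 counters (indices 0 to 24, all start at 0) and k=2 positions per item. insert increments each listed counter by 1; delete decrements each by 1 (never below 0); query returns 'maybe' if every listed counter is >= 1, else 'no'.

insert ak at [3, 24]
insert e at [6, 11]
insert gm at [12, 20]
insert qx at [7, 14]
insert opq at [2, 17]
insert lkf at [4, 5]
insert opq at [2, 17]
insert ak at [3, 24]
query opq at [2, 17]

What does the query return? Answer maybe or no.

Answer: maybe

Derivation:
Step 1: insert ak at [3, 24] -> counters=[0,0,0,1,0,0,0,0,0,0,0,0,0,0,0,0,0,0,0,0,0,0,0,0,1]
Step 2: insert e at [6, 11] -> counters=[0,0,0,1,0,0,1,0,0,0,0,1,0,0,0,0,0,0,0,0,0,0,0,0,1]
Step 3: insert gm at [12, 20] -> counters=[0,0,0,1,0,0,1,0,0,0,0,1,1,0,0,0,0,0,0,0,1,0,0,0,1]
Step 4: insert qx at [7, 14] -> counters=[0,0,0,1,0,0,1,1,0,0,0,1,1,0,1,0,0,0,0,0,1,0,0,0,1]
Step 5: insert opq at [2, 17] -> counters=[0,0,1,1,0,0,1,1,0,0,0,1,1,0,1,0,0,1,0,0,1,0,0,0,1]
Step 6: insert lkf at [4, 5] -> counters=[0,0,1,1,1,1,1,1,0,0,0,1,1,0,1,0,0,1,0,0,1,0,0,0,1]
Step 7: insert opq at [2, 17] -> counters=[0,0,2,1,1,1,1,1,0,0,0,1,1,0,1,0,0,2,0,0,1,0,0,0,1]
Step 8: insert ak at [3, 24] -> counters=[0,0,2,2,1,1,1,1,0,0,0,1,1,0,1,0,0,2,0,0,1,0,0,0,2]
Query opq: check counters[2]=2 counters[17]=2 -> maybe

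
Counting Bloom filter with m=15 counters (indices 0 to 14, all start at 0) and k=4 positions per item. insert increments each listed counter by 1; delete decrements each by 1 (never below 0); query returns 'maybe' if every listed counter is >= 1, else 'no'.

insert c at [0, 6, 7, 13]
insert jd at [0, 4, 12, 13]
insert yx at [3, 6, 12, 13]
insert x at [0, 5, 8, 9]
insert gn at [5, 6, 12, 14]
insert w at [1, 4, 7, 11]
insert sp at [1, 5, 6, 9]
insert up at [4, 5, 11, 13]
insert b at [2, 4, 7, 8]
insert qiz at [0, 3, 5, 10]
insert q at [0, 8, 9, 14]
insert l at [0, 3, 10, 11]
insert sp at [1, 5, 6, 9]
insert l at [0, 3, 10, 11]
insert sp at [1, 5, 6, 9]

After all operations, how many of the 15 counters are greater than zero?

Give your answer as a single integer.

Answer: 15

Derivation:
Step 1: insert c at [0, 6, 7, 13] -> counters=[1,0,0,0,0,0,1,1,0,0,0,0,0,1,0]
Step 2: insert jd at [0, 4, 12, 13] -> counters=[2,0,0,0,1,0,1,1,0,0,0,0,1,2,0]
Step 3: insert yx at [3, 6, 12, 13] -> counters=[2,0,0,1,1,0,2,1,0,0,0,0,2,3,0]
Step 4: insert x at [0, 5, 8, 9] -> counters=[3,0,0,1,1,1,2,1,1,1,0,0,2,3,0]
Step 5: insert gn at [5, 6, 12, 14] -> counters=[3,0,0,1,1,2,3,1,1,1,0,0,3,3,1]
Step 6: insert w at [1, 4, 7, 11] -> counters=[3,1,0,1,2,2,3,2,1,1,0,1,3,3,1]
Step 7: insert sp at [1, 5, 6, 9] -> counters=[3,2,0,1,2,3,4,2,1,2,0,1,3,3,1]
Step 8: insert up at [4, 5, 11, 13] -> counters=[3,2,0,1,3,4,4,2,1,2,0,2,3,4,1]
Step 9: insert b at [2, 4, 7, 8] -> counters=[3,2,1,1,4,4,4,3,2,2,0,2,3,4,1]
Step 10: insert qiz at [0, 3, 5, 10] -> counters=[4,2,1,2,4,5,4,3,2,2,1,2,3,4,1]
Step 11: insert q at [0, 8, 9, 14] -> counters=[5,2,1,2,4,5,4,3,3,3,1,2,3,4,2]
Step 12: insert l at [0, 3, 10, 11] -> counters=[6,2,1,3,4,5,4,3,3,3,2,3,3,4,2]
Step 13: insert sp at [1, 5, 6, 9] -> counters=[6,3,1,3,4,6,5,3,3,4,2,3,3,4,2]
Step 14: insert l at [0, 3, 10, 11] -> counters=[7,3,1,4,4,6,5,3,3,4,3,4,3,4,2]
Step 15: insert sp at [1, 5, 6, 9] -> counters=[7,4,1,4,4,7,6,3,3,5,3,4,3,4,2]
Final counters=[7,4,1,4,4,7,6,3,3,5,3,4,3,4,2] -> 15 nonzero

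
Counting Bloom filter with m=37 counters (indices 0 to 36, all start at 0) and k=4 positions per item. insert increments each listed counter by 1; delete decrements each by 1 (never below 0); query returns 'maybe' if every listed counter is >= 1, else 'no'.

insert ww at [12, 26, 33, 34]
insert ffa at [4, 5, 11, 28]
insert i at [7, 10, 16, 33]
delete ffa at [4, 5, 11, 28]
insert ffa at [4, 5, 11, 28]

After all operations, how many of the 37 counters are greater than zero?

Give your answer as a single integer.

Answer: 11

Derivation:
Step 1: insert ww at [12, 26, 33, 34] -> counters=[0,0,0,0,0,0,0,0,0,0,0,0,1,0,0,0,0,0,0,0,0,0,0,0,0,0,1,0,0,0,0,0,0,1,1,0,0]
Step 2: insert ffa at [4, 5, 11, 28] -> counters=[0,0,0,0,1,1,0,0,0,0,0,1,1,0,0,0,0,0,0,0,0,0,0,0,0,0,1,0,1,0,0,0,0,1,1,0,0]
Step 3: insert i at [7, 10, 16, 33] -> counters=[0,0,0,0,1,1,0,1,0,0,1,1,1,0,0,0,1,0,0,0,0,0,0,0,0,0,1,0,1,0,0,0,0,2,1,0,0]
Step 4: delete ffa at [4, 5, 11, 28] -> counters=[0,0,0,0,0,0,0,1,0,0,1,0,1,0,0,0,1,0,0,0,0,0,0,0,0,0,1,0,0,0,0,0,0,2,1,0,0]
Step 5: insert ffa at [4, 5, 11, 28] -> counters=[0,0,0,0,1,1,0,1,0,0,1,1,1,0,0,0,1,0,0,0,0,0,0,0,0,0,1,0,1,0,0,0,0,2,1,0,0]
Final counters=[0,0,0,0,1,1,0,1,0,0,1,1,1,0,0,0,1,0,0,0,0,0,0,0,0,0,1,0,1,0,0,0,0,2,1,0,0] -> 11 nonzero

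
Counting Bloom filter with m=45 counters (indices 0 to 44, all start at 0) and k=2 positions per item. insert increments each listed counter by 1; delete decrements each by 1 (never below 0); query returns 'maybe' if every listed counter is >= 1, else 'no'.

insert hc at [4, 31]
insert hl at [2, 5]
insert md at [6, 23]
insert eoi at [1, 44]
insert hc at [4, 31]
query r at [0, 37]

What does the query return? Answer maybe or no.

Step 1: insert hc at [4, 31] -> counters=[0,0,0,0,1,0,0,0,0,0,0,0,0,0,0,0,0,0,0,0,0,0,0,0,0,0,0,0,0,0,0,1,0,0,0,0,0,0,0,0,0,0,0,0,0]
Step 2: insert hl at [2, 5] -> counters=[0,0,1,0,1,1,0,0,0,0,0,0,0,0,0,0,0,0,0,0,0,0,0,0,0,0,0,0,0,0,0,1,0,0,0,0,0,0,0,0,0,0,0,0,0]
Step 3: insert md at [6, 23] -> counters=[0,0,1,0,1,1,1,0,0,0,0,0,0,0,0,0,0,0,0,0,0,0,0,1,0,0,0,0,0,0,0,1,0,0,0,0,0,0,0,0,0,0,0,0,0]
Step 4: insert eoi at [1, 44] -> counters=[0,1,1,0,1,1,1,0,0,0,0,0,0,0,0,0,0,0,0,0,0,0,0,1,0,0,0,0,0,0,0,1,0,0,0,0,0,0,0,0,0,0,0,0,1]
Step 5: insert hc at [4, 31] -> counters=[0,1,1,0,2,1,1,0,0,0,0,0,0,0,0,0,0,0,0,0,0,0,0,1,0,0,0,0,0,0,0,2,0,0,0,0,0,0,0,0,0,0,0,0,1]
Query r: check counters[0]=0 counters[37]=0 -> no

Answer: no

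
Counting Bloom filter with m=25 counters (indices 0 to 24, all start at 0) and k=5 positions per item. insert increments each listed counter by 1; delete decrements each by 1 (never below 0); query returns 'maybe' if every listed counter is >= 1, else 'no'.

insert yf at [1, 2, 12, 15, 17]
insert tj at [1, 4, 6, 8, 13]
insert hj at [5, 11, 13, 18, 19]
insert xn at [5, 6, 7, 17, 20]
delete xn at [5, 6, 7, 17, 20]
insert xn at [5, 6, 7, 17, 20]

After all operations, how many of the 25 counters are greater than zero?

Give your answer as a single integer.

Step 1: insert yf at [1, 2, 12, 15, 17] -> counters=[0,1,1,0,0,0,0,0,0,0,0,0,1,0,0,1,0,1,0,0,0,0,0,0,0]
Step 2: insert tj at [1, 4, 6, 8, 13] -> counters=[0,2,1,0,1,0,1,0,1,0,0,0,1,1,0,1,0,1,0,0,0,0,0,0,0]
Step 3: insert hj at [5, 11, 13, 18, 19] -> counters=[0,2,1,0,1,1,1,0,1,0,0,1,1,2,0,1,0,1,1,1,0,0,0,0,0]
Step 4: insert xn at [5, 6, 7, 17, 20] -> counters=[0,2,1,0,1,2,2,1,1,0,0,1,1,2,0,1,0,2,1,1,1,0,0,0,0]
Step 5: delete xn at [5, 6, 7, 17, 20] -> counters=[0,2,1,0,1,1,1,0,1,0,0,1,1,2,0,1,0,1,1,1,0,0,0,0,0]
Step 6: insert xn at [5, 6, 7, 17, 20] -> counters=[0,2,1,0,1,2,2,1,1,0,0,1,1,2,0,1,0,2,1,1,1,0,0,0,0]
Final counters=[0,2,1,0,1,2,2,1,1,0,0,1,1,2,0,1,0,2,1,1,1,0,0,0,0] -> 15 nonzero

Answer: 15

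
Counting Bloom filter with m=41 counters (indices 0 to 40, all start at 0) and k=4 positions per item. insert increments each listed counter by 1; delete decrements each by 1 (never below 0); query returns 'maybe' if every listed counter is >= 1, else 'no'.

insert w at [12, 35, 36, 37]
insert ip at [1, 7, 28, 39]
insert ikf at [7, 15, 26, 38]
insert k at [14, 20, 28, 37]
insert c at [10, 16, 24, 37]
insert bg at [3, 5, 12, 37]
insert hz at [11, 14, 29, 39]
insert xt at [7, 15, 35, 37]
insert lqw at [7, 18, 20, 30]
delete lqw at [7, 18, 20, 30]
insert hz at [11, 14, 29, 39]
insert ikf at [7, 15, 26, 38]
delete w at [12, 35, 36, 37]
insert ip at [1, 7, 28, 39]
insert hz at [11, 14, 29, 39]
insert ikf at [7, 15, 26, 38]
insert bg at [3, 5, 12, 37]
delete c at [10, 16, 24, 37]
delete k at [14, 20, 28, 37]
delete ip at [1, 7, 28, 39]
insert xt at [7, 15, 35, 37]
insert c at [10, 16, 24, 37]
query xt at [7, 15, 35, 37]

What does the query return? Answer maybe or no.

Answer: maybe

Derivation:
Step 1: insert w at [12, 35, 36, 37] -> counters=[0,0,0,0,0,0,0,0,0,0,0,0,1,0,0,0,0,0,0,0,0,0,0,0,0,0,0,0,0,0,0,0,0,0,0,1,1,1,0,0,0]
Step 2: insert ip at [1, 7, 28, 39] -> counters=[0,1,0,0,0,0,0,1,0,0,0,0,1,0,0,0,0,0,0,0,0,0,0,0,0,0,0,0,1,0,0,0,0,0,0,1,1,1,0,1,0]
Step 3: insert ikf at [7, 15, 26, 38] -> counters=[0,1,0,0,0,0,0,2,0,0,0,0,1,0,0,1,0,0,0,0,0,0,0,0,0,0,1,0,1,0,0,0,0,0,0,1,1,1,1,1,0]
Step 4: insert k at [14, 20, 28, 37] -> counters=[0,1,0,0,0,0,0,2,0,0,0,0,1,0,1,1,0,0,0,0,1,0,0,0,0,0,1,0,2,0,0,0,0,0,0,1,1,2,1,1,0]
Step 5: insert c at [10, 16, 24, 37] -> counters=[0,1,0,0,0,0,0,2,0,0,1,0,1,0,1,1,1,0,0,0,1,0,0,0,1,0,1,0,2,0,0,0,0,0,0,1,1,3,1,1,0]
Step 6: insert bg at [3, 5, 12, 37] -> counters=[0,1,0,1,0,1,0,2,0,0,1,0,2,0,1,1,1,0,0,0,1,0,0,0,1,0,1,0,2,0,0,0,0,0,0,1,1,4,1,1,0]
Step 7: insert hz at [11, 14, 29, 39] -> counters=[0,1,0,1,0,1,0,2,0,0,1,1,2,0,2,1,1,0,0,0,1,0,0,0,1,0,1,0,2,1,0,0,0,0,0,1,1,4,1,2,0]
Step 8: insert xt at [7, 15, 35, 37] -> counters=[0,1,0,1,0,1,0,3,0,0,1,1,2,0,2,2,1,0,0,0,1,0,0,0,1,0,1,0,2,1,0,0,0,0,0,2,1,5,1,2,0]
Step 9: insert lqw at [7, 18, 20, 30] -> counters=[0,1,0,1,0,1,0,4,0,0,1,1,2,0,2,2,1,0,1,0,2,0,0,0,1,0,1,0,2,1,1,0,0,0,0,2,1,5,1,2,0]
Step 10: delete lqw at [7, 18, 20, 30] -> counters=[0,1,0,1,0,1,0,3,0,0,1,1,2,0,2,2,1,0,0,0,1,0,0,0,1,0,1,0,2,1,0,0,0,0,0,2,1,5,1,2,0]
Step 11: insert hz at [11, 14, 29, 39] -> counters=[0,1,0,1,0,1,0,3,0,0,1,2,2,0,3,2,1,0,0,0,1,0,0,0,1,0,1,0,2,2,0,0,0,0,0,2,1,5,1,3,0]
Step 12: insert ikf at [7, 15, 26, 38] -> counters=[0,1,0,1,0,1,0,4,0,0,1,2,2,0,3,3,1,0,0,0,1,0,0,0,1,0,2,0,2,2,0,0,0,0,0,2,1,5,2,3,0]
Step 13: delete w at [12, 35, 36, 37] -> counters=[0,1,0,1,0,1,0,4,0,0,1,2,1,0,3,3,1,0,0,0,1,0,0,0,1,0,2,0,2,2,0,0,0,0,0,1,0,4,2,3,0]
Step 14: insert ip at [1, 7, 28, 39] -> counters=[0,2,0,1,0,1,0,5,0,0,1,2,1,0,3,3,1,0,0,0,1,0,0,0,1,0,2,0,3,2,0,0,0,0,0,1,0,4,2,4,0]
Step 15: insert hz at [11, 14, 29, 39] -> counters=[0,2,0,1,0,1,0,5,0,0,1,3,1,0,4,3,1,0,0,0,1,0,0,0,1,0,2,0,3,3,0,0,0,0,0,1,0,4,2,5,0]
Step 16: insert ikf at [7, 15, 26, 38] -> counters=[0,2,0,1,0,1,0,6,0,0,1,3,1,0,4,4,1,0,0,0,1,0,0,0,1,0,3,0,3,3,0,0,0,0,0,1,0,4,3,5,0]
Step 17: insert bg at [3, 5, 12, 37] -> counters=[0,2,0,2,0,2,0,6,0,0,1,3,2,0,4,4,1,0,0,0,1,0,0,0,1,0,3,0,3,3,0,0,0,0,0,1,0,5,3,5,0]
Step 18: delete c at [10, 16, 24, 37] -> counters=[0,2,0,2,0,2,0,6,0,0,0,3,2,0,4,4,0,0,0,0,1,0,0,0,0,0,3,0,3,3,0,0,0,0,0,1,0,4,3,5,0]
Step 19: delete k at [14, 20, 28, 37] -> counters=[0,2,0,2,0,2,0,6,0,0,0,3,2,0,3,4,0,0,0,0,0,0,0,0,0,0,3,0,2,3,0,0,0,0,0,1,0,3,3,5,0]
Step 20: delete ip at [1, 7, 28, 39] -> counters=[0,1,0,2,0,2,0,5,0,0,0,3,2,0,3,4,0,0,0,0,0,0,0,0,0,0,3,0,1,3,0,0,0,0,0,1,0,3,3,4,0]
Step 21: insert xt at [7, 15, 35, 37] -> counters=[0,1,0,2,0,2,0,6,0,0,0,3,2,0,3,5,0,0,0,0,0,0,0,0,0,0,3,0,1,3,0,0,0,0,0,2,0,4,3,4,0]
Step 22: insert c at [10, 16, 24, 37] -> counters=[0,1,0,2,0,2,0,6,0,0,1,3,2,0,3,5,1,0,0,0,0,0,0,0,1,0,3,0,1,3,0,0,0,0,0,2,0,5,3,4,0]
Query xt: check counters[7]=6 counters[15]=5 counters[35]=2 counters[37]=5 -> maybe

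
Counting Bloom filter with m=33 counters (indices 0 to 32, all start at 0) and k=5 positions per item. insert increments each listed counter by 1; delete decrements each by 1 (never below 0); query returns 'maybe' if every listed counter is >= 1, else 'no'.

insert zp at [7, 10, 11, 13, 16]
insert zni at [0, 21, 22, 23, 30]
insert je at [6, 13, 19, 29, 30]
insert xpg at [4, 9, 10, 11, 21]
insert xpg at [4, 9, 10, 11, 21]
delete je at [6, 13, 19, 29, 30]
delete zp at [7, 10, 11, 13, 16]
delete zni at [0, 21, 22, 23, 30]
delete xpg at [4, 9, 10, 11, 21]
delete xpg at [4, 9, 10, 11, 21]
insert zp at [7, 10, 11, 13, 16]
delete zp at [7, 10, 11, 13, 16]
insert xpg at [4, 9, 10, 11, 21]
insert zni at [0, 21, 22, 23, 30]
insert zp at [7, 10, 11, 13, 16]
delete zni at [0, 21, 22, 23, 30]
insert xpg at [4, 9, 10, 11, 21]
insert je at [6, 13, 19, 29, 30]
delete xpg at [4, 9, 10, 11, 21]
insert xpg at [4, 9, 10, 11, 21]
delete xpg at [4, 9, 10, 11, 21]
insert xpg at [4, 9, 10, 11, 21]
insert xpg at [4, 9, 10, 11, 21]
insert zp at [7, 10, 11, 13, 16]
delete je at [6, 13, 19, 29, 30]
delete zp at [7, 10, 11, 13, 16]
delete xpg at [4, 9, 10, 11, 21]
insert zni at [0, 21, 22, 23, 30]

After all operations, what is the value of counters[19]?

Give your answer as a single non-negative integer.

Step 1: insert zp at [7, 10, 11, 13, 16] -> counters=[0,0,0,0,0,0,0,1,0,0,1,1,0,1,0,0,1,0,0,0,0,0,0,0,0,0,0,0,0,0,0,0,0]
Step 2: insert zni at [0, 21, 22, 23, 30] -> counters=[1,0,0,0,0,0,0,1,0,0,1,1,0,1,0,0,1,0,0,0,0,1,1,1,0,0,0,0,0,0,1,0,0]
Step 3: insert je at [6, 13, 19, 29, 30] -> counters=[1,0,0,0,0,0,1,1,0,0,1,1,0,2,0,0,1,0,0,1,0,1,1,1,0,0,0,0,0,1,2,0,0]
Step 4: insert xpg at [4, 9, 10, 11, 21] -> counters=[1,0,0,0,1,0,1,1,0,1,2,2,0,2,0,0,1,0,0,1,0,2,1,1,0,0,0,0,0,1,2,0,0]
Step 5: insert xpg at [4, 9, 10, 11, 21] -> counters=[1,0,0,0,2,0,1,1,0,2,3,3,0,2,0,0,1,0,0,1,0,3,1,1,0,0,0,0,0,1,2,0,0]
Step 6: delete je at [6, 13, 19, 29, 30] -> counters=[1,0,0,0,2,0,0,1,0,2,3,3,0,1,0,0,1,0,0,0,0,3,1,1,0,0,0,0,0,0,1,0,0]
Step 7: delete zp at [7, 10, 11, 13, 16] -> counters=[1,0,0,0,2,0,0,0,0,2,2,2,0,0,0,0,0,0,0,0,0,3,1,1,0,0,0,0,0,0,1,0,0]
Step 8: delete zni at [0, 21, 22, 23, 30] -> counters=[0,0,0,0,2,0,0,0,0,2,2,2,0,0,0,0,0,0,0,0,0,2,0,0,0,0,0,0,0,0,0,0,0]
Step 9: delete xpg at [4, 9, 10, 11, 21] -> counters=[0,0,0,0,1,0,0,0,0,1,1,1,0,0,0,0,0,0,0,0,0,1,0,0,0,0,0,0,0,0,0,0,0]
Step 10: delete xpg at [4, 9, 10, 11, 21] -> counters=[0,0,0,0,0,0,0,0,0,0,0,0,0,0,0,0,0,0,0,0,0,0,0,0,0,0,0,0,0,0,0,0,0]
Step 11: insert zp at [7, 10, 11, 13, 16] -> counters=[0,0,0,0,0,0,0,1,0,0,1,1,0,1,0,0,1,0,0,0,0,0,0,0,0,0,0,0,0,0,0,0,0]
Step 12: delete zp at [7, 10, 11, 13, 16] -> counters=[0,0,0,0,0,0,0,0,0,0,0,0,0,0,0,0,0,0,0,0,0,0,0,0,0,0,0,0,0,0,0,0,0]
Step 13: insert xpg at [4, 9, 10, 11, 21] -> counters=[0,0,0,0,1,0,0,0,0,1,1,1,0,0,0,0,0,0,0,0,0,1,0,0,0,0,0,0,0,0,0,0,0]
Step 14: insert zni at [0, 21, 22, 23, 30] -> counters=[1,0,0,0,1,0,0,0,0,1,1,1,0,0,0,0,0,0,0,0,0,2,1,1,0,0,0,0,0,0,1,0,0]
Step 15: insert zp at [7, 10, 11, 13, 16] -> counters=[1,0,0,0,1,0,0,1,0,1,2,2,0,1,0,0,1,0,0,0,0,2,1,1,0,0,0,0,0,0,1,0,0]
Step 16: delete zni at [0, 21, 22, 23, 30] -> counters=[0,0,0,0,1,0,0,1,0,1,2,2,0,1,0,0,1,0,0,0,0,1,0,0,0,0,0,0,0,0,0,0,0]
Step 17: insert xpg at [4, 9, 10, 11, 21] -> counters=[0,0,0,0,2,0,0,1,0,2,3,3,0,1,0,0,1,0,0,0,0,2,0,0,0,0,0,0,0,0,0,0,0]
Step 18: insert je at [6, 13, 19, 29, 30] -> counters=[0,0,0,0,2,0,1,1,0,2,3,3,0,2,0,0,1,0,0,1,0,2,0,0,0,0,0,0,0,1,1,0,0]
Step 19: delete xpg at [4, 9, 10, 11, 21] -> counters=[0,0,0,0,1,0,1,1,0,1,2,2,0,2,0,0,1,0,0,1,0,1,0,0,0,0,0,0,0,1,1,0,0]
Step 20: insert xpg at [4, 9, 10, 11, 21] -> counters=[0,0,0,0,2,0,1,1,0,2,3,3,0,2,0,0,1,0,0,1,0,2,0,0,0,0,0,0,0,1,1,0,0]
Step 21: delete xpg at [4, 9, 10, 11, 21] -> counters=[0,0,0,0,1,0,1,1,0,1,2,2,0,2,0,0,1,0,0,1,0,1,0,0,0,0,0,0,0,1,1,0,0]
Step 22: insert xpg at [4, 9, 10, 11, 21] -> counters=[0,0,0,0,2,0,1,1,0,2,3,3,0,2,0,0,1,0,0,1,0,2,0,0,0,0,0,0,0,1,1,0,0]
Step 23: insert xpg at [4, 9, 10, 11, 21] -> counters=[0,0,0,0,3,0,1,1,0,3,4,4,0,2,0,0,1,0,0,1,0,3,0,0,0,0,0,0,0,1,1,0,0]
Step 24: insert zp at [7, 10, 11, 13, 16] -> counters=[0,0,0,0,3,0,1,2,0,3,5,5,0,3,0,0,2,0,0,1,0,3,0,0,0,0,0,0,0,1,1,0,0]
Step 25: delete je at [6, 13, 19, 29, 30] -> counters=[0,0,0,0,3,0,0,2,0,3,5,5,0,2,0,0,2,0,0,0,0,3,0,0,0,0,0,0,0,0,0,0,0]
Step 26: delete zp at [7, 10, 11, 13, 16] -> counters=[0,0,0,0,3,0,0,1,0,3,4,4,0,1,0,0,1,0,0,0,0,3,0,0,0,0,0,0,0,0,0,0,0]
Step 27: delete xpg at [4, 9, 10, 11, 21] -> counters=[0,0,0,0,2,0,0,1,0,2,3,3,0,1,0,0,1,0,0,0,0,2,0,0,0,0,0,0,0,0,0,0,0]
Step 28: insert zni at [0, 21, 22, 23, 30] -> counters=[1,0,0,0,2,0,0,1,0,2,3,3,0,1,0,0,1,0,0,0,0,3,1,1,0,0,0,0,0,0,1,0,0]
Final counters=[1,0,0,0,2,0,0,1,0,2,3,3,0,1,0,0,1,0,0,0,0,3,1,1,0,0,0,0,0,0,1,0,0] -> counters[19]=0

Answer: 0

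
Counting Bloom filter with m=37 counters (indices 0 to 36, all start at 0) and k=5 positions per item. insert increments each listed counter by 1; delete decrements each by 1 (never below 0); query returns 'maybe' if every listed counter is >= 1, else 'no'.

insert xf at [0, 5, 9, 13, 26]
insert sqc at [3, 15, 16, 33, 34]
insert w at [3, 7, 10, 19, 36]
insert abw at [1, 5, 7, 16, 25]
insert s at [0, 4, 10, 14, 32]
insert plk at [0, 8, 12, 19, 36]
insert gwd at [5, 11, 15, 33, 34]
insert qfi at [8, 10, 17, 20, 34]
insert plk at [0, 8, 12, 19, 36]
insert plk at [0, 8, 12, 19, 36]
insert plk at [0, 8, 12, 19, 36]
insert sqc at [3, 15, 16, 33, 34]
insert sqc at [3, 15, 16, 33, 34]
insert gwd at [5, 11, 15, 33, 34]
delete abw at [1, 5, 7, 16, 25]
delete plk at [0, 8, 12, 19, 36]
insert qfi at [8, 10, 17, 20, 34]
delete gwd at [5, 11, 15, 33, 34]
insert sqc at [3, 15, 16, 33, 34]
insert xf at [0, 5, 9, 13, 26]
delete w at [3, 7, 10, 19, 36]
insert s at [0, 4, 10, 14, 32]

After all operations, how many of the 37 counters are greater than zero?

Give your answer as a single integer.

Answer: 21

Derivation:
Step 1: insert xf at [0, 5, 9, 13, 26] -> counters=[1,0,0,0,0,1,0,0,0,1,0,0,0,1,0,0,0,0,0,0,0,0,0,0,0,0,1,0,0,0,0,0,0,0,0,0,0]
Step 2: insert sqc at [3, 15, 16, 33, 34] -> counters=[1,0,0,1,0,1,0,0,0,1,0,0,0,1,0,1,1,0,0,0,0,0,0,0,0,0,1,0,0,0,0,0,0,1,1,0,0]
Step 3: insert w at [3, 7, 10, 19, 36] -> counters=[1,0,0,2,0,1,0,1,0,1,1,0,0,1,0,1,1,0,0,1,0,0,0,0,0,0,1,0,0,0,0,0,0,1,1,0,1]
Step 4: insert abw at [1, 5, 7, 16, 25] -> counters=[1,1,0,2,0,2,0,2,0,1,1,0,0,1,0,1,2,0,0,1,0,0,0,0,0,1,1,0,0,0,0,0,0,1,1,0,1]
Step 5: insert s at [0, 4, 10, 14, 32] -> counters=[2,1,0,2,1,2,0,2,0,1,2,0,0,1,1,1,2,0,0,1,0,0,0,0,0,1,1,0,0,0,0,0,1,1,1,0,1]
Step 6: insert plk at [0, 8, 12, 19, 36] -> counters=[3,1,0,2,1,2,0,2,1,1,2,0,1,1,1,1,2,0,0,2,0,0,0,0,0,1,1,0,0,0,0,0,1,1,1,0,2]
Step 7: insert gwd at [5, 11, 15, 33, 34] -> counters=[3,1,0,2,1,3,0,2,1,1,2,1,1,1,1,2,2,0,0,2,0,0,0,0,0,1,1,0,0,0,0,0,1,2,2,0,2]
Step 8: insert qfi at [8, 10, 17, 20, 34] -> counters=[3,1,0,2,1,3,0,2,2,1,3,1,1,1,1,2,2,1,0,2,1,0,0,0,0,1,1,0,0,0,0,0,1,2,3,0,2]
Step 9: insert plk at [0, 8, 12, 19, 36] -> counters=[4,1,0,2,1,3,0,2,3,1,3,1,2,1,1,2,2,1,0,3,1,0,0,0,0,1,1,0,0,0,0,0,1,2,3,0,3]
Step 10: insert plk at [0, 8, 12, 19, 36] -> counters=[5,1,0,2,1,3,0,2,4,1,3,1,3,1,1,2,2,1,0,4,1,0,0,0,0,1,1,0,0,0,0,0,1,2,3,0,4]
Step 11: insert plk at [0, 8, 12, 19, 36] -> counters=[6,1,0,2,1,3,0,2,5,1,3,1,4,1,1,2,2,1,0,5,1,0,0,0,0,1,1,0,0,0,0,0,1,2,3,0,5]
Step 12: insert sqc at [3, 15, 16, 33, 34] -> counters=[6,1,0,3,1,3,0,2,5,1,3,1,4,1,1,3,3,1,0,5,1,0,0,0,0,1,1,0,0,0,0,0,1,3,4,0,5]
Step 13: insert sqc at [3, 15, 16, 33, 34] -> counters=[6,1,0,4,1,3,0,2,5,1,3,1,4,1,1,4,4,1,0,5,1,0,0,0,0,1,1,0,0,0,0,0,1,4,5,0,5]
Step 14: insert gwd at [5, 11, 15, 33, 34] -> counters=[6,1,0,4,1,4,0,2,5,1,3,2,4,1,1,5,4,1,0,5,1,0,0,0,0,1,1,0,0,0,0,0,1,5,6,0,5]
Step 15: delete abw at [1, 5, 7, 16, 25] -> counters=[6,0,0,4,1,3,0,1,5,1,3,2,4,1,1,5,3,1,0,5,1,0,0,0,0,0,1,0,0,0,0,0,1,5,6,0,5]
Step 16: delete plk at [0, 8, 12, 19, 36] -> counters=[5,0,0,4,1,3,0,1,4,1,3,2,3,1,1,5,3,1,0,4,1,0,0,0,0,0,1,0,0,0,0,0,1,5,6,0,4]
Step 17: insert qfi at [8, 10, 17, 20, 34] -> counters=[5,0,0,4,1,3,0,1,5,1,4,2,3,1,1,5,3,2,0,4,2,0,0,0,0,0,1,0,0,0,0,0,1,5,7,0,4]
Step 18: delete gwd at [5, 11, 15, 33, 34] -> counters=[5,0,0,4,1,2,0,1,5,1,4,1,3,1,1,4,3,2,0,4,2,0,0,0,0,0,1,0,0,0,0,0,1,4,6,0,4]
Step 19: insert sqc at [3, 15, 16, 33, 34] -> counters=[5,0,0,5,1,2,0,1,5,1,4,1,3,1,1,5,4,2,0,4,2,0,0,0,0,0,1,0,0,0,0,0,1,5,7,0,4]
Step 20: insert xf at [0, 5, 9, 13, 26] -> counters=[6,0,0,5,1,3,0,1,5,2,4,1,3,2,1,5,4,2,0,4,2,0,0,0,0,0,2,0,0,0,0,0,1,5,7,0,4]
Step 21: delete w at [3, 7, 10, 19, 36] -> counters=[6,0,0,4,1,3,0,0,5,2,3,1,3,2,1,5,4,2,0,3,2,0,0,0,0,0,2,0,0,0,0,0,1,5,7,0,3]
Step 22: insert s at [0, 4, 10, 14, 32] -> counters=[7,0,0,4,2,3,0,0,5,2,4,1,3,2,2,5,4,2,0,3,2,0,0,0,0,0,2,0,0,0,0,0,2,5,7,0,3]
Final counters=[7,0,0,4,2,3,0,0,5,2,4,1,3,2,2,5,4,2,0,3,2,0,0,0,0,0,2,0,0,0,0,0,2,5,7,0,3] -> 21 nonzero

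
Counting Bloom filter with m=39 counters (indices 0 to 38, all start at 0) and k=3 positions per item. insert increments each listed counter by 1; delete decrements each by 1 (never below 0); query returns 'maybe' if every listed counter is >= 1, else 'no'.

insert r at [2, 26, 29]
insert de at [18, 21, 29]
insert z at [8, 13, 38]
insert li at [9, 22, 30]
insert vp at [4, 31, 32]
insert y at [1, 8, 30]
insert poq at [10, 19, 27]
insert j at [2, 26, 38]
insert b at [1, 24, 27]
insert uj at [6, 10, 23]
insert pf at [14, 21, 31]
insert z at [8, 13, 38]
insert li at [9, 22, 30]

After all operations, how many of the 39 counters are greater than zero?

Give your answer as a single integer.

Step 1: insert r at [2, 26, 29] -> counters=[0,0,1,0,0,0,0,0,0,0,0,0,0,0,0,0,0,0,0,0,0,0,0,0,0,0,1,0,0,1,0,0,0,0,0,0,0,0,0]
Step 2: insert de at [18, 21, 29] -> counters=[0,0,1,0,0,0,0,0,0,0,0,0,0,0,0,0,0,0,1,0,0,1,0,0,0,0,1,0,0,2,0,0,0,0,0,0,0,0,0]
Step 3: insert z at [8, 13, 38] -> counters=[0,0,1,0,0,0,0,0,1,0,0,0,0,1,0,0,0,0,1,0,0,1,0,0,0,0,1,0,0,2,0,0,0,0,0,0,0,0,1]
Step 4: insert li at [9, 22, 30] -> counters=[0,0,1,0,0,0,0,0,1,1,0,0,0,1,0,0,0,0,1,0,0,1,1,0,0,0,1,0,0,2,1,0,0,0,0,0,0,0,1]
Step 5: insert vp at [4, 31, 32] -> counters=[0,0,1,0,1,0,0,0,1,1,0,0,0,1,0,0,0,0,1,0,0,1,1,0,0,0,1,0,0,2,1,1,1,0,0,0,0,0,1]
Step 6: insert y at [1, 8, 30] -> counters=[0,1,1,0,1,0,0,0,2,1,0,0,0,1,0,0,0,0,1,0,0,1,1,0,0,0,1,0,0,2,2,1,1,0,0,0,0,0,1]
Step 7: insert poq at [10, 19, 27] -> counters=[0,1,1,0,1,0,0,0,2,1,1,0,0,1,0,0,0,0,1,1,0,1,1,0,0,0,1,1,0,2,2,1,1,0,0,0,0,0,1]
Step 8: insert j at [2, 26, 38] -> counters=[0,1,2,0,1,0,0,0,2,1,1,0,0,1,0,0,0,0,1,1,0,1,1,0,0,0,2,1,0,2,2,1,1,0,0,0,0,0,2]
Step 9: insert b at [1, 24, 27] -> counters=[0,2,2,0,1,0,0,0,2,1,1,0,0,1,0,0,0,0,1,1,0,1,1,0,1,0,2,2,0,2,2,1,1,0,0,0,0,0,2]
Step 10: insert uj at [6, 10, 23] -> counters=[0,2,2,0,1,0,1,0,2,1,2,0,0,1,0,0,0,0,1,1,0,1,1,1,1,0,2,2,0,2,2,1,1,0,0,0,0,0,2]
Step 11: insert pf at [14, 21, 31] -> counters=[0,2,2,0,1,0,1,0,2,1,2,0,0,1,1,0,0,0,1,1,0,2,1,1,1,0,2,2,0,2,2,2,1,0,0,0,0,0,2]
Step 12: insert z at [8, 13, 38] -> counters=[0,2,2,0,1,0,1,0,3,1,2,0,0,2,1,0,0,0,1,1,0,2,1,1,1,0,2,2,0,2,2,2,1,0,0,0,0,0,3]
Step 13: insert li at [9, 22, 30] -> counters=[0,2,2,0,1,0,1,0,3,2,2,0,0,2,1,0,0,0,1,1,0,2,2,1,1,0,2,2,0,2,3,2,1,0,0,0,0,0,3]
Final counters=[0,2,2,0,1,0,1,0,3,2,2,0,0,2,1,0,0,0,1,1,0,2,2,1,1,0,2,2,0,2,3,2,1,0,0,0,0,0,3] -> 22 nonzero

Answer: 22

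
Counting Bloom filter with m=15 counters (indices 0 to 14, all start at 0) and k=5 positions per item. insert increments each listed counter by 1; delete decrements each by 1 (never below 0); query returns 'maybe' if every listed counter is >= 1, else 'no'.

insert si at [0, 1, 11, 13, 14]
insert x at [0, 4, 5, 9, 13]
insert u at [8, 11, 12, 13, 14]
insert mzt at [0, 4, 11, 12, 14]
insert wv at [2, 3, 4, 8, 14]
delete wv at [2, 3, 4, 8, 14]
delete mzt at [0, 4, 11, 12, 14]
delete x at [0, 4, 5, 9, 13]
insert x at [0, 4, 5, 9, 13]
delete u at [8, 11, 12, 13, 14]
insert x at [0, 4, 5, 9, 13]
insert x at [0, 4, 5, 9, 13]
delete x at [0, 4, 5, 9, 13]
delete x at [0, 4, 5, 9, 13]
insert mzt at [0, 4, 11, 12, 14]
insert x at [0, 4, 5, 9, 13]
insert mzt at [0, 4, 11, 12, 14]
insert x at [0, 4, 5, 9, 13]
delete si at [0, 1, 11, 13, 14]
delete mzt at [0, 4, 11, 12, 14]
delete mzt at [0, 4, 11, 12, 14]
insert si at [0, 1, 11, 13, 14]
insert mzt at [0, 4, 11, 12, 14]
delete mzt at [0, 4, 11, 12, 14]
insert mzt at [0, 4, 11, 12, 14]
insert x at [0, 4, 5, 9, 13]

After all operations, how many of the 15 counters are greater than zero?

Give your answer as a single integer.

Step 1: insert si at [0, 1, 11, 13, 14] -> counters=[1,1,0,0,0,0,0,0,0,0,0,1,0,1,1]
Step 2: insert x at [0, 4, 5, 9, 13] -> counters=[2,1,0,0,1,1,0,0,0,1,0,1,0,2,1]
Step 3: insert u at [8, 11, 12, 13, 14] -> counters=[2,1,0,0,1,1,0,0,1,1,0,2,1,3,2]
Step 4: insert mzt at [0, 4, 11, 12, 14] -> counters=[3,1,0,0,2,1,0,0,1,1,0,3,2,3,3]
Step 5: insert wv at [2, 3, 4, 8, 14] -> counters=[3,1,1,1,3,1,0,0,2,1,0,3,2,3,4]
Step 6: delete wv at [2, 3, 4, 8, 14] -> counters=[3,1,0,0,2,1,0,0,1,1,0,3,2,3,3]
Step 7: delete mzt at [0, 4, 11, 12, 14] -> counters=[2,1,0,0,1,1,0,0,1,1,0,2,1,3,2]
Step 8: delete x at [0, 4, 5, 9, 13] -> counters=[1,1,0,0,0,0,0,0,1,0,0,2,1,2,2]
Step 9: insert x at [0, 4, 5, 9, 13] -> counters=[2,1,0,0,1,1,0,0,1,1,0,2,1,3,2]
Step 10: delete u at [8, 11, 12, 13, 14] -> counters=[2,1,0,0,1,1,0,0,0,1,0,1,0,2,1]
Step 11: insert x at [0, 4, 5, 9, 13] -> counters=[3,1,0,0,2,2,0,0,0,2,0,1,0,3,1]
Step 12: insert x at [0, 4, 5, 9, 13] -> counters=[4,1,0,0,3,3,0,0,0,3,0,1,0,4,1]
Step 13: delete x at [0, 4, 5, 9, 13] -> counters=[3,1,0,0,2,2,0,0,0,2,0,1,0,3,1]
Step 14: delete x at [0, 4, 5, 9, 13] -> counters=[2,1,0,0,1,1,0,0,0,1,0,1,0,2,1]
Step 15: insert mzt at [0, 4, 11, 12, 14] -> counters=[3,1,0,0,2,1,0,0,0,1,0,2,1,2,2]
Step 16: insert x at [0, 4, 5, 9, 13] -> counters=[4,1,0,0,3,2,0,0,0,2,0,2,1,3,2]
Step 17: insert mzt at [0, 4, 11, 12, 14] -> counters=[5,1,0,0,4,2,0,0,0,2,0,3,2,3,3]
Step 18: insert x at [0, 4, 5, 9, 13] -> counters=[6,1,0,0,5,3,0,0,0,3,0,3,2,4,3]
Step 19: delete si at [0, 1, 11, 13, 14] -> counters=[5,0,0,0,5,3,0,0,0,3,0,2,2,3,2]
Step 20: delete mzt at [0, 4, 11, 12, 14] -> counters=[4,0,0,0,4,3,0,0,0,3,0,1,1,3,1]
Step 21: delete mzt at [0, 4, 11, 12, 14] -> counters=[3,0,0,0,3,3,0,0,0,3,0,0,0,3,0]
Step 22: insert si at [0, 1, 11, 13, 14] -> counters=[4,1,0,0,3,3,0,0,0,3,0,1,0,4,1]
Step 23: insert mzt at [0, 4, 11, 12, 14] -> counters=[5,1,0,0,4,3,0,0,0,3,0,2,1,4,2]
Step 24: delete mzt at [0, 4, 11, 12, 14] -> counters=[4,1,0,0,3,3,0,0,0,3,0,1,0,4,1]
Step 25: insert mzt at [0, 4, 11, 12, 14] -> counters=[5,1,0,0,4,3,0,0,0,3,0,2,1,4,2]
Step 26: insert x at [0, 4, 5, 9, 13] -> counters=[6,1,0,0,5,4,0,0,0,4,0,2,1,5,2]
Final counters=[6,1,0,0,5,4,0,0,0,4,0,2,1,5,2] -> 9 nonzero

Answer: 9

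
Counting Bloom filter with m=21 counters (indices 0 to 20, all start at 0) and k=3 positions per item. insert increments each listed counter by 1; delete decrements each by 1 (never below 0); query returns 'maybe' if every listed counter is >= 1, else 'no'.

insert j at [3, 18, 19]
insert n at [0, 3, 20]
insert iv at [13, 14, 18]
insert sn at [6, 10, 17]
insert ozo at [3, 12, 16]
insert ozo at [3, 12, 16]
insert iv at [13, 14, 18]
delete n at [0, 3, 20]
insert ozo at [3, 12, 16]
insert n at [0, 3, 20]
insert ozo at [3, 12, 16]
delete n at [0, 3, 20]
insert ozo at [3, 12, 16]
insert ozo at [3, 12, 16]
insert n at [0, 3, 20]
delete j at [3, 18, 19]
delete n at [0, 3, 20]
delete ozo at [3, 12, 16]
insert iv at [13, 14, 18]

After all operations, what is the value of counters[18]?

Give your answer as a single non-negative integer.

Answer: 3

Derivation:
Step 1: insert j at [3, 18, 19] -> counters=[0,0,0,1,0,0,0,0,0,0,0,0,0,0,0,0,0,0,1,1,0]
Step 2: insert n at [0, 3, 20] -> counters=[1,0,0,2,0,0,0,0,0,0,0,0,0,0,0,0,0,0,1,1,1]
Step 3: insert iv at [13, 14, 18] -> counters=[1,0,0,2,0,0,0,0,0,0,0,0,0,1,1,0,0,0,2,1,1]
Step 4: insert sn at [6, 10, 17] -> counters=[1,0,0,2,0,0,1,0,0,0,1,0,0,1,1,0,0,1,2,1,1]
Step 5: insert ozo at [3, 12, 16] -> counters=[1,0,0,3,0,0,1,0,0,0,1,0,1,1,1,0,1,1,2,1,1]
Step 6: insert ozo at [3, 12, 16] -> counters=[1,0,0,4,0,0,1,0,0,0,1,0,2,1,1,0,2,1,2,1,1]
Step 7: insert iv at [13, 14, 18] -> counters=[1,0,0,4,0,0,1,0,0,0,1,0,2,2,2,0,2,1,3,1,1]
Step 8: delete n at [0, 3, 20] -> counters=[0,0,0,3,0,0,1,0,0,0,1,0,2,2,2,0,2,1,3,1,0]
Step 9: insert ozo at [3, 12, 16] -> counters=[0,0,0,4,0,0,1,0,0,0,1,0,3,2,2,0,3,1,3,1,0]
Step 10: insert n at [0, 3, 20] -> counters=[1,0,0,5,0,0,1,0,0,0,1,0,3,2,2,0,3,1,3,1,1]
Step 11: insert ozo at [3, 12, 16] -> counters=[1,0,0,6,0,0,1,0,0,0,1,0,4,2,2,0,4,1,3,1,1]
Step 12: delete n at [0, 3, 20] -> counters=[0,0,0,5,0,0,1,0,0,0,1,0,4,2,2,0,4,1,3,1,0]
Step 13: insert ozo at [3, 12, 16] -> counters=[0,0,0,6,0,0,1,0,0,0,1,0,5,2,2,0,5,1,3,1,0]
Step 14: insert ozo at [3, 12, 16] -> counters=[0,0,0,7,0,0,1,0,0,0,1,0,6,2,2,0,6,1,3,1,0]
Step 15: insert n at [0, 3, 20] -> counters=[1,0,0,8,0,0,1,0,0,0,1,0,6,2,2,0,6,1,3,1,1]
Step 16: delete j at [3, 18, 19] -> counters=[1,0,0,7,0,0,1,0,0,0,1,0,6,2,2,0,6,1,2,0,1]
Step 17: delete n at [0, 3, 20] -> counters=[0,0,0,6,0,0,1,0,0,0,1,0,6,2,2,0,6,1,2,0,0]
Step 18: delete ozo at [3, 12, 16] -> counters=[0,0,0,5,0,0,1,0,0,0,1,0,5,2,2,0,5,1,2,0,0]
Step 19: insert iv at [13, 14, 18] -> counters=[0,0,0,5,0,0,1,0,0,0,1,0,5,3,3,0,5,1,3,0,0]
Final counters=[0,0,0,5,0,0,1,0,0,0,1,0,5,3,3,0,5,1,3,0,0] -> counters[18]=3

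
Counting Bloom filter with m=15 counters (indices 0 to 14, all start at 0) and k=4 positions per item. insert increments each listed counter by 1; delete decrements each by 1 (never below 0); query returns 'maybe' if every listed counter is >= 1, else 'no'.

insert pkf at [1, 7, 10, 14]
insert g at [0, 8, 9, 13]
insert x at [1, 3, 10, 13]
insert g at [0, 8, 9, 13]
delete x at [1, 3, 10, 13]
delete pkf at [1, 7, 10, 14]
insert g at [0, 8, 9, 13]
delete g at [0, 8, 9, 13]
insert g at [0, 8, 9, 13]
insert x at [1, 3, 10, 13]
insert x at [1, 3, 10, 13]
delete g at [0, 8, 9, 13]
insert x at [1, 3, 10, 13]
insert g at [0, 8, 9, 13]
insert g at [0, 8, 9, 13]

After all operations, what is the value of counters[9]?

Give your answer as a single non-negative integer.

Answer: 4

Derivation:
Step 1: insert pkf at [1, 7, 10, 14] -> counters=[0,1,0,0,0,0,0,1,0,0,1,0,0,0,1]
Step 2: insert g at [0, 8, 9, 13] -> counters=[1,1,0,0,0,0,0,1,1,1,1,0,0,1,1]
Step 3: insert x at [1, 3, 10, 13] -> counters=[1,2,0,1,0,0,0,1,1,1,2,0,0,2,1]
Step 4: insert g at [0, 8, 9, 13] -> counters=[2,2,0,1,0,0,0,1,2,2,2,0,0,3,1]
Step 5: delete x at [1, 3, 10, 13] -> counters=[2,1,0,0,0,0,0,1,2,2,1,0,0,2,1]
Step 6: delete pkf at [1, 7, 10, 14] -> counters=[2,0,0,0,0,0,0,0,2,2,0,0,0,2,0]
Step 7: insert g at [0, 8, 9, 13] -> counters=[3,0,0,0,0,0,0,0,3,3,0,0,0,3,0]
Step 8: delete g at [0, 8, 9, 13] -> counters=[2,0,0,0,0,0,0,0,2,2,0,0,0,2,0]
Step 9: insert g at [0, 8, 9, 13] -> counters=[3,0,0,0,0,0,0,0,3,3,0,0,0,3,0]
Step 10: insert x at [1, 3, 10, 13] -> counters=[3,1,0,1,0,0,0,0,3,3,1,0,0,4,0]
Step 11: insert x at [1, 3, 10, 13] -> counters=[3,2,0,2,0,0,0,0,3,3,2,0,0,5,0]
Step 12: delete g at [0, 8, 9, 13] -> counters=[2,2,0,2,0,0,0,0,2,2,2,0,0,4,0]
Step 13: insert x at [1, 3, 10, 13] -> counters=[2,3,0,3,0,0,0,0,2,2,3,0,0,5,0]
Step 14: insert g at [0, 8, 9, 13] -> counters=[3,3,0,3,0,0,0,0,3,3,3,0,0,6,0]
Step 15: insert g at [0, 8, 9, 13] -> counters=[4,3,0,3,0,0,0,0,4,4,3,0,0,7,0]
Final counters=[4,3,0,3,0,0,0,0,4,4,3,0,0,7,0] -> counters[9]=4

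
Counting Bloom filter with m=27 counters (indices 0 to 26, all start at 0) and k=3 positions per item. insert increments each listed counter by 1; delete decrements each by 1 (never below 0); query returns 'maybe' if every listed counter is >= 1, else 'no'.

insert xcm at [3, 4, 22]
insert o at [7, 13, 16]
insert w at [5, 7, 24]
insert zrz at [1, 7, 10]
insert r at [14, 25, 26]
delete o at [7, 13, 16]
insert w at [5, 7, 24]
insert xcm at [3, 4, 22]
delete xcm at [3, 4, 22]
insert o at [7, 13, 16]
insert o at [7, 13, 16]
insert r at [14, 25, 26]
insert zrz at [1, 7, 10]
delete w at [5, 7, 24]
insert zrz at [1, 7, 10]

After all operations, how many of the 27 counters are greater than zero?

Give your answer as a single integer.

Step 1: insert xcm at [3, 4, 22] -> counters=[0,0,0,1,1,0,0,0,0,0,0,0,0,0,0,0,0,0,0,0,0,0,1,0,0,0,0]
Step 2: insert o at [7, 13, 16] -> counters=[0,0,0,1,1,0,0,1,0,0,0,0,0,1,0,0,1,0,0,0,0,0,1,0,0,0,0]
Step 3: insert w at [5, 7, 24] -> counters=[0,0,0,1,1,1,0,2,0,0,0,0,0,1,0,0,1,0,0,0,0,0,1,0,1,0,0]
Step 4: insert zrz at [1, 7, 10] -> counters=[0,1,0,1,1,1,0,3,0,0,1,0,0,1,0,0,1,0,0,0,0,0,1,0,1,0,0]
Step 5: insert r at [14, 25, 26] -> counters=[0,1,0,1,1,1,0,3,0,0,1,0,0,1,1,0,1,0,0,0,0,0,1,0,1,1,1]
Step 6: delete o at [7, 13, 16] -> counters=[0,1,0,1,1,1,0,2,0,0,1,0,0,0,1,0,0,0,0,0,0,0,1,0,1,1,1]
Step 7: insert w at [5, 7, 24] -> counters=[0,1,0,1,1,2,0,3,0,0,1,0,0,0,1,0,0,0,0,0,0,0,1,0,2,1,1]
Step 8: insert xcm at [3, 4, 22] -> counters=[0,1,0,2,2,2,0,3,0,0,1,0,0,0,1,0,0,0,0,0,0,0,2,0,2,1,1]
Step 9: delete xcm at [3, 4, 22] -> counters=[0,1,0,1,1,2,0,3,0,0,1,0,0,0,1,0,0,0,0,0,0,0,1,0,2,1,1]
Step 10: insert o at [7, 13, 16] -> counters=[0,1,0,1,1,2,0,4,0,0,1,0,0,1,1,0,1,0,0,0,0,0,1,0,2,1,1]
Step 11: insert o at [7, 13, 16] -> counters=[0,1,0,1,1,2,0,5,0,0,1,0,0,2,1,0,2,0,0,0,0,0,1,0,2,1,1]
Step 12: insert r at [14, 25, 26] -> counters=[0,1,0,1,1,2,0,5,0,0,1,0,0,2,2,0,2,0,0,0,0,0,1,0,2,2,2]
Step 13: insert zrz at [1, 7, 10] -> counters=[0,2,0,1,1,2,0,6,0,0,2,0,0,2,2,0,2,0,0,0,0,0,1,0,2,2,2]
Step 14: delete w at [5, 7, 24] -> counters=[0,2,0,1,1,1,0,5,0,0,2,0,0,2,2,0,2,0,0,0,0,0,1,0,1,2,2]
Step 15: insert zrz at [1, 7, 10] -> counters=[0,3,0,1,1,1,0,6,0,0,3,0,0,2,2,0,2,0,0,0,0,0,1,0,1,2,2]
Final counters=[0,3,0,1,1,1,0,6,0,0,3,0,0,2,2,0,2,0,0,0,0,0,1,0,1,2,2] -> 13 nonzero

Answer: 13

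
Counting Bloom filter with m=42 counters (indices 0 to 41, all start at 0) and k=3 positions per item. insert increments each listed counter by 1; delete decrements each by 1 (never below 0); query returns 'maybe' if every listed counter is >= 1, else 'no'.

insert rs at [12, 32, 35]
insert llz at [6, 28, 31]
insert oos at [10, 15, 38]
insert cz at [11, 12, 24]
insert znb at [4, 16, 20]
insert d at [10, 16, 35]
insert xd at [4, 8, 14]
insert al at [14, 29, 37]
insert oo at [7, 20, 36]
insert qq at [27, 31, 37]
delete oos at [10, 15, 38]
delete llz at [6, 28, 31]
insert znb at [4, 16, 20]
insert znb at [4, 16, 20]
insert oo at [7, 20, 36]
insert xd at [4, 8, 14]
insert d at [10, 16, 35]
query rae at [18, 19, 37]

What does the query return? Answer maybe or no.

Answer: no

Derivation:
Step 1: insert rs at [12, 32, 35] -> counters=[0,0,0,0,0,0,0,0,0,0,0,0,1,0,0,0,0,0,0,0,0,0,0,0,0,0,0,0,0,0,0,0,1,0,0,1,0,0,0,0,0,0]
Step 2: insert llz at [6, 28, 31] -> counters=[0,0,0,0,0,0,1,0,0,0,0,0,1,0,0,0,0,0,0,0,0,0,0,0,0,0,0,0,1,0,0,1,1,0,0,1,0,0,0,0,0,0]
Step 3: insert oos at [10, 15, 38] -> counters=[0,0,0,0,0,0,1,0,0,0,1,0,1,0,0,1,0,0,0,0,0,0,0,0,0,0,0,0,1,0,0,1,1,0,0,1,0,0,1,0,0,0]
Step 4: insert cz at [11, 12, 24] -> counters=[0,0,0,0,0,0,1,0,0,0,1,1,2,0,0,1,0,0,0,0,0,0,0,0,1,0,0,0,1,0,0,1,1,0,0,1,0,0,1,0,0,0]
Step 5: insert znb at [4, 16, 20] -> counters=[0,0,0,0,1,0,1,0,0,0,1,1,2,0,0,1,1,0,0,0,1,0,0,0,1,0,0,0,1,0,0,1,1,0,0,1,0,0,1,0,0,0]
Step 6: insert d at [10, 16, 35] -> counters=[0,0,0,0,1,0,1,0,0,0,2,1,2,0,0,1,2,0,0,0,1,0,0,0,1,0,0,0,1,0,0,1,1,0,0,2,0,0,1,0,0,0]
Step 7: insert xd at [4, 8, 14] -> counters=[0,0,0,0,2,0,1,0,1,0,2,1,2,0,1,1,2,0,0,0,1,0,0,0,1,0,0,0,1,0,0,1,1,0,0,2,0,0,1,0,0,0]
Step 8: insert al at [14, 29, 37] -> counters=[0,0,0,0,2,0,1,0,1,0,2,1,2,0,2,1,2,0,0,0,1,0,0,0,1,0,0,0,1,1,0,1,1,0,0,2,0,1,1,0,0,0]
Step 9: insert oo at [7, 20, 36] -> counters=[0,0,0,0,2,0,1,1,1,0,2,1,2,0,2,1,2,0,0,0,2,0,0,0,1,0,0,0,1,1,0,1,1,0,0,2,1,1,1,0,0,0]
Step 10: insert qq at [27, 31, 37] -> counters=[0,0,0,0,2,0,1,1,1,0,2,1,2,0,2,1,2,0,0,0,2,0,0,0,1,0,0,1,1,1,0,2,1,0,0,2,1,2,1,0,0,0]
Step 11: delete oos at [10, 15, 38] -> counters=[0,0,0,0,2,0,1,1,1,0,1,1,2,0,2,0,2,0,0,0,2,0,0,0,1,0,0,1,1,1,0,2,1,0,0,2,1,2,0,0,0,0]
Step 12: delete llz at [6, 28, 31] -> counters=[0,0,0,0,2,0,0,1,1,0,1,1,2,0,2,0,2,0,0,0,2,0,0,0,1,0,0,1,0,1,0,1,1,0,0,2,1,2,0,0,0,0]
Step 13: insert znb at [4, 16, 20] -> counters=[0,0,0,0,3,0,0,1,1,0,1,1,2,0,2,0,3,0,0,0,3,0,0,0,1,0,0,1,0,1,0,1,1,0,0,2,1,2,0,0,0,0]
Step 14: insert znb at [4, 16, 20] -> counters=[0,0,0,0,4,0,0,1,1,0,1,1,2,0,2,0,4,0,0,0,4,0,0,0,1,0,0,1,0,1,0,1,1,0,0,2,1,2,0,0,0,0]
Step 15: insert oo at [7, 20, 36] -> counters=[0,0,0,0,4,0,0,2,1,0,1,1,2,0,2,0,4,0,0,0,5,0,0,0,1,0,0,1,0,1,0,1,1,0,0,2,2,2,0,0,0,0]
Step 16: insert xd at [4, 8, 14] -> counters=[0,0,0,0,5,0,0,2,2,0,1,1,2,0,3,0,4,0,0,0,5,0,0,0,1,0,0,1,0,1,0,1,1,0,0,2,2,2,0,0,0,0]
Step 17: insert d at [10, 16, 35] -> counters=[0,0,0,0,5,0,0,2,2,0,2,1,2,0,3,0,5,0,0,0,5,0,0,0,1,0,0,1,0,1,0,1,1,0,0,3,2,2,0,0,0,0]
Query rae: check counters[18]=0 counters[19]=0 counters[37]=2 -> no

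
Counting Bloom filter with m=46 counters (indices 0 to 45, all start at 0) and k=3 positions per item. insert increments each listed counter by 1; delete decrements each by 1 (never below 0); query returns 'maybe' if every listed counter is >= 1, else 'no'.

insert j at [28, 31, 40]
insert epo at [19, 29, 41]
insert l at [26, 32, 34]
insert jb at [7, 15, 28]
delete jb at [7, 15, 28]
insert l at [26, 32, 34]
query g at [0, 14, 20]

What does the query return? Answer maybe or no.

Step 1: insert j at [28, 31, 40] -> counters=[0,0,0,0,0,0,0,0,0,0,0,0,0,0,0,0,0,0,0,0,0,0,0,0,0,0,0,0,1,0,0,1,0,0,0,0,0,0,0,0,1,0,0,0,0,0]
Step 2: insert epo at [19, 29, 41] -> counters=[0,0,0,0,0,0,0,0,0,0,0,0,0,0,0,0,0,0,0,1,0,0,0,0,0,0,0,0,1,1,0,1,0,0,0,0,0,0,0,0,1,1,0,0,0,0]
Step 3: insert l at [26, 32, 34] -> counters=[0,0,0,0,0,0,0,0,0,0,0,0,0,0,0,0,0,0,0,1,0,0,0,0,0,0,1,0,1,1,0,1,1,0,1,0,0,0,0,0,1,1,0,0,0,0]
Step 4: insert jb at [7, 15, 28] -> counters=[0,0,0,0,0,0,0,1,0,0,0,0,0,0,0,1,0,0,0,1,0,0,0,0,0,0,1,0,2,1,0,1,1,0,1,0,0,0,0,0,1,1,0,0,0,0]
Step 5: delete jb at [7, 15, 28] -> counters=[0,0,0,0,0,0,0,0,0,0,0,0,0,0,0,0,0,0,0,1,0,0,0,0,0,0,1,0,1,1,0,1,1,0,1,0,0,0,0,0,1,1,0,0,0,0]
Step 6: insert l at [26, 32, 34] -> counters=[0,0,0,0,0,0,0,0,0,0,0,0,0,0,0,0,0,0,0,1,0,0,0,0,0,0,2,0,1,1,0,1,2,0,2,0,0,0,0,0,1,1,0,0,0,0]
Query g: check counters[0]=0 counters[14]=0 counters[20]=0 -> no

Answer: no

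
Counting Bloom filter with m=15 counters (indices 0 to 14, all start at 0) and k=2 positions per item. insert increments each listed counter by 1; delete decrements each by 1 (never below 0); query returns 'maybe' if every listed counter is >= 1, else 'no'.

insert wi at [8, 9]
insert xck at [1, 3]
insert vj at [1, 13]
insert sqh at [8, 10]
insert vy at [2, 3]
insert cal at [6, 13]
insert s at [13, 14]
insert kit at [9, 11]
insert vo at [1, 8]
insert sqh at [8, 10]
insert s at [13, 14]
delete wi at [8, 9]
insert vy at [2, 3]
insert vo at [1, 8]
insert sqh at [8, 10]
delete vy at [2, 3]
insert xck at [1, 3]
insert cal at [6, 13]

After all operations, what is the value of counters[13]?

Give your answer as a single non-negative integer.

Answer: 5

Derivation:
Step 1: insert wi at [8, 9] -> counters=[0,0,0,0,0,0,0,0,1,1,0,0,0,0,0]
Step 2: insert xck at [1, 3] -> counters=[0,1,0,1,0,0,0,0,1,1,0,0,0,0,0]
Step 3: insert vj at [1, 13] -> counters=[0,2,0,1,0,0,0,0,1,1,0,0,0,1,0]
Step 4: insert sqh at [8, 10] -> counters=[0,2,0,1,0,0,0,0,2,1,1,0,0,1,0]
Step 5: insert vy at [2, 3] -> counters=[0,2,1,2,0,0,0,0,2,1,1,0,0,1,0]
Step 6: insert cal at [6, 13] -> counters=[0,2,1,2,0,0,1,0,2,1,1,0,0,2,0]
Step 7: insert s at [13, 14] -> counters=[0,2,1,2,0,0,1,0,2,1,1,0,0,3,1]
Step 8: insert kit at [9, 11] -> counters=[0,2,1,2,0,0,1,0,2,2,1,1,0,3,1]
Step 9: insert vo at [1, 8] -> counters=[0,3,1,2,0,0,1,0,3,2,1,1,0,3,1]
Step 10: insert sqh at [8, 10] -> counters=[0,3,1,2,0,0,1,0,4,2,2,1,0,3,1]
Step 11: insert s at [13, 14] -> counters=[0,3,1,2,0,0,1,0,4,2,2,1,0,4,2]
Step 12: delete wi at [8, 9] -> counters=[0,3,1,2,0,0,1,0,3,1,2,1,0,4,2]
Step 13: insert vy at [2, 3] -> counters=[0,3,2,3,0,0,1,0,3,1,2,1,0,4,2]
Step 14: insert vo at [1, 8] -> counters=[0,4,2,3,0,0,1,0,4,1,2,1,0,4,2]
Step 15: insert sqh at [8, 10] -> counters=[0,4,2,3,0,0,1,0,5,1,3,1,0,4,2]
Step 16: delete vy at [2, 3] -> counters=[0,4,1,2,0,0,1,0,5,1,3,1,0,4,2]
Step 17: insert xck at [1, 3] -> counters=[0,5,1,3,0,0,1,0,5,1,3,1,0,4,2]
Step 18: insert cal at [6, 13] -> counters=[0,5,1,3,0,0,2,0,5,1,3,1,0,5,2]
Final counters=[0,5,1,3,0,0,2,0,5,1,3,1,0,5,2] -> counters[13]=5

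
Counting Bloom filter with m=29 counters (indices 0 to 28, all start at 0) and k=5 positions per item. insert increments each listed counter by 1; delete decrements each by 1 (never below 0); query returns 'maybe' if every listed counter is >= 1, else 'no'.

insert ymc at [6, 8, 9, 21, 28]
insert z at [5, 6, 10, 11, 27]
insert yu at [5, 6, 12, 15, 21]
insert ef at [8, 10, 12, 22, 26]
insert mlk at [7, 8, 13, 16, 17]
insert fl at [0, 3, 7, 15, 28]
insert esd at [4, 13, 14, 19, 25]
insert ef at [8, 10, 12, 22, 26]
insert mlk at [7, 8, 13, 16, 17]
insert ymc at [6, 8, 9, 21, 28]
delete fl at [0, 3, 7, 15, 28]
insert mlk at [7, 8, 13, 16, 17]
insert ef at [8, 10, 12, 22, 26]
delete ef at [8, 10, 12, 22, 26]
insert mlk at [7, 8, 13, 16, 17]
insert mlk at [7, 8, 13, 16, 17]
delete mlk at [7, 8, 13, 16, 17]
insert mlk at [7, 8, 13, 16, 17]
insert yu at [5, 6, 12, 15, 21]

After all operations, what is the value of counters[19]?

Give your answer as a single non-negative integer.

Answer: 1

Derivation:
Step 1: insert ymc at [6, 8, 9, 21, 28] -> counters=[0,0,0,0,0,0,1,0,1,1,0,0,0,0,0,0,0,0,0,0,0,1,0,0,0,0,0,0,1]
Step 2: insert z at [5, 6, 10, 11, 27] -> counters=[0,0,0,0,0,1,2,0,1,1,1,1,0,0,0,0,0,0,0,0,0,1,0,0,0,0,0,1,1]
Step 3: insert yu at [5, 6, 12, 15, 21] -> counters=[0,0,0,0,0,2,3,0,1,1,1,1,1,0,0,1,0,0,0,0,0,2,0,0,0,0,0,1,1]
Step 4: insert ef at [8, 10, 12, 22, 26] -> counters=[0,0,0,0,0,2,3,0,2,1,2,1,2,0,0,1,0,0,0,0,0,2,1,0,0,0,1,1,1]
Step 5: insert mlk at [7, 8, 13, 16, 17] -> counters=[0,0,0,0,0,2,3,1,3,1,2,1,2,1,0,1,1,1,0,0,0,2,1,0,0,0,1,1,1]
Step 6: insert fl at [0, 3, 7, 15, 28] -> counters=[1,0,0,1,0,2,3,2,3,1,2,1,2,1,0,2,1,1,0,0,0,2,1,0,0,0,1,1,2]
Step 7: insert esd at [4, 13, 14, 19, 25] -> counters=[1,0,0,1,1,2,3,2,3,1,2,1,2,2,1,2,1,1,0,1,0,2,1,0,0,1,1,1,2]
Step 8: insert ef at [8, 10, 12, 22, 26] -> counters=[1,0,0,1,1,2,3,2,4,1,3,1,3,2,1,2,1,1,0,1,0,2,2,0,0,1,2,1,2]
Step 9: insert mlk at [7, 8, 13, 16, 17] -> counters=[1,0,0,1,1,2,3,3,5,1,3,1,3,3,1,2,2,2,0,1,0,2,2,0,0,1,2,1,2]
Step 10: insert ymc at [6, 8, 9, 21, 28] -> counters=[1,0,0,1,1,2,4,3,6,2,3,1,3,3,1,2,2,2,0,1,0,3,2,0,0,1,2,1,3]
Step 11: delete fl at [0, 3, 7, 15, 28] -> counters=[0,0,0,0,1,2,4,2,6,2,3,1,3,3,1,1,2,2,0,1,0,3,2,0,0,1,2,1,2]
Step 12: insert mlk at [7, 8, 13, 16, 17] -> counters=[0,0,0,0,1,2,4,3,7,2,3,1,3,4,1,1,3,3,0,1,0,3,2,0,0,1,2,1,2]
Step 13: insert ef at [8, 10, 12, 22, 26] -> counters=[0,0,0,0,1,2,4,3,8,2,4,1,4,4,1,1,3,3,0,1,0,3,3,0,0,1,3,1,2]
Step 14: delete ef at [8, 10, 12, 22, 26] -> counters=[0,0,0,0,1,2,4,3,7,2,3,1,3,4,1,1,3,3,0,1,0,3,2,0,0,1,2,1,2]
Step 15: insert mlk at [7, 8, 13, 16, 17] -> counters=[0,0,0,0,1,2,4,4,8,2,3,1,3,5,1,1,4,4,0,1,0,3,2,0,0,1,2,1,2]
Step 16: insert mlk at [7, 8, 13, 16, 17] -> counters=[0,0,0,0,1,2,4,5,9,2,3,1,3,6,1,1,5,5,0,1,0,3,2,0,0,1,2,1,2]
Step 17: delete mlk at [7, 8, 13, 16, 17] -> counters=[0,0,0,0,1,2,4,4,8,2,3,1,3,5,1,1,4,4,0,1,0,3,2,0,0,1,2,1,2]
Step 18: insert mlk at [7, 8, 13, 16, 17] -> counters=[0,0,0,0,1,2,4,5,9,2,3,1,3,6,1,1,5,5,0,1,0,3,2,0,0,1,2,1,2]
Step 19: insert yu at [5, 6, 12, 15, 21] -> counters=[0,0,0,0,1,3,5,5,9,2,3,1,4,6,1,2,5,5,0,1,0,4,2,0,0,1,2,1,2]
Final counters=[0,0,0,0,1,3,5,5,9,2,3,1,4,6,1,2,5,5,0,1,0,4,2,0,0,1,2,1,2] -> counters[19]=1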